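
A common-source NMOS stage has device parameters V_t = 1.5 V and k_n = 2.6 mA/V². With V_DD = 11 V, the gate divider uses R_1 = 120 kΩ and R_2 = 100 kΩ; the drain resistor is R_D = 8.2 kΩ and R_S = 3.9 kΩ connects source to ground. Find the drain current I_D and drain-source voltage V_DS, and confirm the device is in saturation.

I_D ≈ 0.71 mA, V_DS ≈ 2.4 V

V_G = V_DD·R_2/(R_1+R_2) = 11×100/220 = 5 V.
Assume saturation: I_D = (k_n/2)(V_GS − V_t)² with V_GS = V_G − I_D·R_S = 5 − 3.9·I_D.
Substituting gives 19.8·I_D² − 36.5·I_D + 15.9 = 0, with roots I_D = 0.708 or 1.14 mA.
The root I_D = 1.14 mA gives V_GS = 0.565 V ≤ V_t, so take I_D = 0.708 mA.
Then V_GS = 2.24 V and V_DS = V_DD − I_D(R_D+R_S) = 11 − 0.708×12.1 = 2.43 V.
Saturation requires V_DS ≥ V_GS − V_t = 0.738 V; 2.43 ≥ 0.738 ✓.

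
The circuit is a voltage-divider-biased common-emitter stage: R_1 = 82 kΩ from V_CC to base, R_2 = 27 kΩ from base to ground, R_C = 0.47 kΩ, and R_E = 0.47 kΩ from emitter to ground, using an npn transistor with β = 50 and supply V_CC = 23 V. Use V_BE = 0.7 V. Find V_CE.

Thevenize the base divider: V_Th = V_CC·R_2/(R_1+R_2) = 23×27/109 = 5.7 V, R_Th = R_1‖R_2 = 20.3 kΩ.
Base-emitter loop: V_Th = I_B·R_Th + V_BE + (β+1)I_B·R_E, so I_B = (5.7 − 0.7) / (20.3 + 51×0.47) = 0.113 mA.
I_C = β·I_B = 50×0.113 = 5.64 mA, and I_E = (β+1)I_B = 5.76 mA.
V_CE = V_CC − I_C·R_C − I_E·R_E = 23 − 5.64×0.47 − 5.76×0.47 = 17.6 V.
V_CE = 17.6 V > 0.2 V confirms active-region operation.

V_CE ≈ 18 V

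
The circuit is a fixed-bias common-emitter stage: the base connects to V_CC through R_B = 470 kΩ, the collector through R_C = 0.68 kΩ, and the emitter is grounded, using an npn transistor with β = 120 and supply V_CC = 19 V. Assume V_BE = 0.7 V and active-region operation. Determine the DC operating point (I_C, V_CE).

Base loop: V_CC = I_B·R_B + V_BE, so I_B = (19 − 0.7)/470 kΩ = 0.0389 mA.
In the active region I_C = β·I_B = 120 × 0.0389 = 4.67 mA.
Collector loop: V_CE = V_CC − I_C·R_C = 19 − 4.67×0.68 = 15.8 V.
Since V_CE = 15.8 V > V_CE(sat) ≈ 0.2 V, the transistor is in the active region as assumed.

I_C ≈ 4.7 mA, V_CE ≈ 16 V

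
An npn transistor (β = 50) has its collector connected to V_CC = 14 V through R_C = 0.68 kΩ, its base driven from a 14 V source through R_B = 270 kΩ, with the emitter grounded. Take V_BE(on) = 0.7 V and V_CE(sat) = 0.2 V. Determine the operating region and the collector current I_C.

active; I_C ≈ 2.5 mA

Assume active. Base-emitter loop: I_B = (V_BB − V_BE)/R_B = (14 − 0.7)/270 = 0.0493 mA.
I_C = β·I_B = 50×0.0493 = 2.46 mA.
V_CE = V_CC − I_C·R_C = 14 − 2.46×0.68 = 12.3 V > V_CE(sat), so the active-region assumption holds.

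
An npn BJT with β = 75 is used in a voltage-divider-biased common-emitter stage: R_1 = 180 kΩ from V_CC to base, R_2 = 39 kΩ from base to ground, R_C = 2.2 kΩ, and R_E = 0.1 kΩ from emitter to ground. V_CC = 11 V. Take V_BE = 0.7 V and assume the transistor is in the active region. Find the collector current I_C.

I_C ≈ 2.4 mA

Thevenize the base divider: V_Th = V_CC·R_2/(R_1+R_2) = 11×39/219 = 1.96 V, R_Th = R_1‖R_2 = 32.1 kΩ.
Base-emitter loop: V_Th = I_B·R_Th + V_BE + (β+1)I_B·R_E, so I_B = (1.96 − 0.7) / (32.1 + 76×0.1) = 0.0317 mA.
I_C = β·I_B = 75×0.0317 = 2.38 mA, and I_E = (β+1)I_B = 2.41 mA.
V_CE = V_CC − I_C·R_C − I_E·R_E = 11 − 2.38×2.2 − 2.41×0.1 = 5.52 V.
V_CE = 5.52 V > 0.2 V confirms active-region operation.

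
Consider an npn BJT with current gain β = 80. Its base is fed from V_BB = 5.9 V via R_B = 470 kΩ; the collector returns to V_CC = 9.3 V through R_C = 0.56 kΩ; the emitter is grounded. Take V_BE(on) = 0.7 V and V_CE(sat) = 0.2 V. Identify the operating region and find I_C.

Assume active. Base-emitter loop: I_B = (V_BB − V_BE)/R_B = (5.9 − 0.7)/470 = 0.0111 mA.
I_C = β·I_B = 80×0.0111 = 0.885 mA.
V_CE = V_CC − I_C·R_C = 9.3 − 0.885×0.56 = 8.8 V > V_CE(sat), so the active-region assumption holds.

active; I_C ≈ 0.89 mA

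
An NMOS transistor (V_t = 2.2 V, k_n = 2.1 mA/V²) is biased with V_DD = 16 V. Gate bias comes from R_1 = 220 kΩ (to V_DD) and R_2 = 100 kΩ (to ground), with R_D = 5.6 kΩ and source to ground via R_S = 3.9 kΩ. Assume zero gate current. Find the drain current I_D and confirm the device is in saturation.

V_G = V_DD·R_2/(R_1+R_2) = 16×100/320 = 5 V.
Assume saturation: I_D = (k_n/2)(V_GS − V_t)² with V_GS = V_G − I_D·R_S = 5 − 3.9·I_D.
Substituting gives 16·I_D² − 23.9·I_D + 8.23 = 0, with roots I_D = 0.535 or 0.964 mA.
The root I_D = 0.964 mA gives V_GS = 1.24 V ≤ V_t, so take I_D = 0.535 mA.
Then V_GS = 2.91 V and V_DS = V_DD − I_D(R_D+R_S) = 16 − 0.535×9.5 = 10.9 V.
Saturation requires V_DS ≥ V_GS − V_t = 0.714 V; 10.9 ≥ 0.714 ✓.

I_D ≈ 0.53 mA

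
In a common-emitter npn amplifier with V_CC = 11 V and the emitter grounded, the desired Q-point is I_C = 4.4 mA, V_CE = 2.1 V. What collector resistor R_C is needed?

R_C ≈ 2 kΩ

Collector loop: V_CC = I_C·R_C + V_CE.
R_C = (V_CC − V_CE)/I_C = (11 − 2.1)/4.4 = 2.02 kΩ.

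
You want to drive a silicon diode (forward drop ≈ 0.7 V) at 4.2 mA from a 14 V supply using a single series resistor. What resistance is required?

R ≈ 3.2 kΩ

The resistor drops V_S − V_D = 14 − 0.7 = 13.3 V at 4.2 mA.
R = 13.3 V / 4.2 mA = 3.17 kΩ.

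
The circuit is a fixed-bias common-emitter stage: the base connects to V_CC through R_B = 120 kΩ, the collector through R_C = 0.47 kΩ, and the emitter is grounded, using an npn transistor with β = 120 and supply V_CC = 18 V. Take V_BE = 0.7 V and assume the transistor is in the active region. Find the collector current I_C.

Base loop: V_CC = I_B·R_B + V_BE, so I_B = (18 − 0.7)/120 kΩ = 0.144 mA.
In the active region I_C = β·I_B = 120 × 0.144 = 17.3 mA.
Collector loop: V_CE = V_CC − I_C·R_C = 18 − 17.3×0.47 = 9.87 V.
Since V_CE = 9.87 V > V_CE(sat) ≈ 0.2 V, the transistor is in the active region as assumed.

I_C ≈ 17 mA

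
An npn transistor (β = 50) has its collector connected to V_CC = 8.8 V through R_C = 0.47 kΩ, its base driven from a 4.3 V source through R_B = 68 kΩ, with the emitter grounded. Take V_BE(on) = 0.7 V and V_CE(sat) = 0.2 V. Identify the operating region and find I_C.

Assume active. Base-emitter loop: I_B = (V_BB − V_BE)/R_B = (4.3 − 0.7)/68 = 0.0529 mA.
I_C = β·I_B = 50×0.0529 = 2.65 mA.
V_CE = V_CC − I_C·R_C = 8.8 − 2.65×0.47 = 7.56 V > V_CE(sat), so the active-region assumption holds.

active; I_C ≈ 2.6 mA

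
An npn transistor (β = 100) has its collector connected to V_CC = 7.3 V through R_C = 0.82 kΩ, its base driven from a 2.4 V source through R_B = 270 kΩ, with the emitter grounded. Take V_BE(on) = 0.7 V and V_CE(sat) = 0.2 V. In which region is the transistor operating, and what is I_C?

active; I_C ≈ 0.63 mA

Assume active. Base-emitter loop: I_B = (V_BB − V_BE)/R_B = (2.4 − 0.7)/270 = 0.0063 mA.
I_C = β·I_B = 100×0.0063 = 0.63 mA.
V_CE = V_CC − I_C·R_C = 7.3 − 0.63×0.82 = 6.78 V > V_CE(sat), so the active-region assumption holds.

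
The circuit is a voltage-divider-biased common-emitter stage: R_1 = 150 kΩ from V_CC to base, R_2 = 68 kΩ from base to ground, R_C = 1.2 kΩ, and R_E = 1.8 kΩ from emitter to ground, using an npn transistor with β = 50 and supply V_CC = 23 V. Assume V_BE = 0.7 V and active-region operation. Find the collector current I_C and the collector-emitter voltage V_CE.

Thevenize the base divider: V_Th = V_CC·R_2/(R_1+R_2) = 23×68/218 = 7.17 V, R_Th = R_1‖R_2 = 46.8 kΩ.
Base-emitter loop: V_Th = I_B·R_Th + V_BE + (β+1)I_B·R_E, so I_B = (7.17 − 0.7) / (46.8 + 51×1.8) = 0.0467 mA.
I_C = β·I_B = 50×0.0467 = 2.34 mA, and I_E = (β+1)I_B = 2.38 mA.
V_CE = V_CC − I_C·R_C − I_E·R_E = 23 − 2.34×1.2 − 2.38×1.8 = 15.9 V.
V_CE = 15.9 V > 0.2 V confirms active-region operation.

I_C ≈ 2.3 mA, V_CE ≈ 16 V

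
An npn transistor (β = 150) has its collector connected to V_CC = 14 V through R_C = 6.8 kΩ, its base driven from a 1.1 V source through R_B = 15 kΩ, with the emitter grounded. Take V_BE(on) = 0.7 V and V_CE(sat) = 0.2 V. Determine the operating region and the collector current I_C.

Assume active: I_B = (1.1 − 0.7)/15 = 0.0267 mA, giving I_C = β·I_B = 4 mA.
But then V_CE = 14 − 4×6.8 = -13.2 V < V_CE(sat) = 0.2 V — impossible in the active region.
So the transistor is saturated. With V_CE = 0.2 V, I_C = (V_CC − 0.2)/R_C = 13.8/6.8 = 2.03 mA.
Check: β·I_B = 4 mA > I_C = 2.03 mA, confirming saturation.

saturation; I_C ≈ 2 mA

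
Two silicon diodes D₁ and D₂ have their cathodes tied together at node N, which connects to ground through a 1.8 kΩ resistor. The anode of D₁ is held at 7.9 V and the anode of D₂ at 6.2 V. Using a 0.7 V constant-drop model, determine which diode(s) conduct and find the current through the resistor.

Only D₁ conducts; I_R ≈ 4 mA

Assume both conduct. Then node N would need to be at both 7.9−0.7 = 7.2 V and 6.2−0.7 = 5.5 V, which is impossible.
Assume only D₁ conducts: V_N = 7.9 − 0.7 = 7.2 V, so I_R = 7.2/1.8 = 4 mA.
Check D₂: its anode-to-cathode voltage is 6.2 − 7.2 = -1 V < 0.7 V, so it is off. The assumption is consistent.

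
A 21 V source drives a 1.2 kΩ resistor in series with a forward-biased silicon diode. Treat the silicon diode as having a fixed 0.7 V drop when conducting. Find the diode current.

KVL around the loop: 21 = V_D + I·R = 0.7 + I × 1.2 kΩ.
So I = (21 − 0.7) / 1.2 kΩ = 20.3 / 1.2 = 16.9 mA.

I ≈ 17 mA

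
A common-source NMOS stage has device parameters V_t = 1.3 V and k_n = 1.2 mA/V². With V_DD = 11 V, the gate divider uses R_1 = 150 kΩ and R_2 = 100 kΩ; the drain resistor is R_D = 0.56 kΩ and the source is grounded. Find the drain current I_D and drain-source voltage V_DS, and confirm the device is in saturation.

I_D ≈ 5.8 mA, V_DS ≈ 7.8 V

V_G = V_DD·R_2/(R_1+R_2) = 11×100/250 = 4.4 V. With the source grounded, V_GS = V_G = 4.4 V.
Assume saturation: I_D = (k_n/2)(V_GS − V_t)² = (1.2/2)×(4.4 − 1.3)² = 0.6×3.1² = 5.77 mA.
V_DS = V_DD − I_D·R_D = 11 − 5.77×0.56 = 7.77 V.
Saturation requires V_DS ≥ V_GS − V_t = 3.1 V; 7.77 ≥ 3.1 ✓.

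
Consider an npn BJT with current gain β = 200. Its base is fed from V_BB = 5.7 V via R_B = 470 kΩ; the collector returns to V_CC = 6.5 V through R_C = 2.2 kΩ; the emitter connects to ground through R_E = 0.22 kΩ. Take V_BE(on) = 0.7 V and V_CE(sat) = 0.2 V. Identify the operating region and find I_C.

Assume active. Base-emitter loop: I_B = (V_BB − V_BE)/(R_B + (β+1)R_E) = (5.7 − 0.7)/(470 + 201×0.22) = 0.00972 mA.
I_C = β·I_B = 200×0.00972 = 1.94 mA.
V_CE = V_CC − I_C·R_C − I_E·R_E = 6.5 − 1.94×2.2 − 1.95×0.22 = 1.79 V > V_CE(sat), so the active-region assumption holds.

active; I_C ≈ 1.9 mA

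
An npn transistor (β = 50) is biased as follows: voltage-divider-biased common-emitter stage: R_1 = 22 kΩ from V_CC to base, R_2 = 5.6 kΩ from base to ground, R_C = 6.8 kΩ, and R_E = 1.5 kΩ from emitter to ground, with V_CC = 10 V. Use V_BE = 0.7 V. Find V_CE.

V_CE ≈ 3.2 V

Thevenize the base divider: V_Th = V_CC·R_2/(R_1+R_2) = 10×5.6/27.6 = 2.03 V, R_Th = R_1‖R_2 = 4.46 kΩ.
Base-emitter loop: V_Th = I_B·R_Th + V_BE + (β+1)I_B·R_E, so I_B = (2.03 − 0.7) / (4.46 + 51×1.5) = 0.0164 mA.
I_C = β·I_B = 50×0.0164 = 0.821 mA, and I_E = (β+1)I_B = 0.837 mA.
V_CE = V_CC − I_C·R_C − I_E·R_E = 10 − 0.821×6.8 − 0.837×1.5 = 3.16 V.
V_CE = 3.16 V > 0.2 V confirms active-region operation.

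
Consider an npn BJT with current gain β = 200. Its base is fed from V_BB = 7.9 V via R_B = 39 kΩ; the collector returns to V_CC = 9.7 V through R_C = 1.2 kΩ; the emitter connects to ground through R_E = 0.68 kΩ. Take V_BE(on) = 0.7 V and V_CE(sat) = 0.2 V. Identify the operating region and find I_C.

Assume active: I_B = (7.9 − 0.7)/(39 + 201×0.68) = 0.041 mA, I_C = β·I_B = 8.2 mA.
Then V_CE = 9.7 − 8.2×1.2 − 8.24×0.68 = -5.74 V < 0.2 V — the active assumption fails.
Re-solve with V_CE = 0.2 V. KCL at the emitter: V_E/R_E = (V_BB−0.7−V_E)/R_B + (V_CC−0.2−V_E)/R_C, giving V_E = 3.48 V.
I_C = (V_CC − 0.2 − V_E)/R_C = (9.5 − 3.48)/1.2 = 5.02 mA.
Check: I_B = (7.2 − 3.48)/39 = 0.0954 mA, and β·I_B = 19.1 mA > I_C, confirming saturation.

saturation; I_C ≈ 5 mA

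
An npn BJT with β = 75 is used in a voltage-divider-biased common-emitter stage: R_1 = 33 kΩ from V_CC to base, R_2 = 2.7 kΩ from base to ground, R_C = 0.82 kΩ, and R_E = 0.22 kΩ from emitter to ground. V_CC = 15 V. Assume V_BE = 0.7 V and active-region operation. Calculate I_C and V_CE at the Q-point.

I_C ≈ 1.7 mA, V_CE ≈ 13 V

Thevenize the base divider: V_Th = V_CC·R_2/(R_1+R_2) = 15×2.7/35.7 = 1.13 V, R_Th = R_1‖R_2 = 2.5 kΩ.
Base-emitter loop: V_Th = I_B·R_Th + V_BE + (β+1)I_B·R_E, so I_B = (1.13 − 0.7) / (2.5 + 76×0.22) = 0.0226 mA.
I_C = β·I_B = 75×0.0226 = 1.7 mA, and I_E = (β+1)I_B = 1.72 mA.
V_CE = V_CC − I_C·R_C − I_E·R_E = 15 − 1.7×0.82 − 1.72×0.22 = 13.2 V.
V_CE = 13.2 V > 0.2 V confirms active-region operation.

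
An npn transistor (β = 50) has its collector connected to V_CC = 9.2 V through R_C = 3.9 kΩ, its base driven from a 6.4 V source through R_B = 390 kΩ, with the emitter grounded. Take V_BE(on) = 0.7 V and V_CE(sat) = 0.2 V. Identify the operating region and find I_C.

Assume active. Base-emitter loop: I_B = (V_BB − V_BE)/R_B = (6.4 − 0.7)/390 = 0.0146 mA.
I_C = β·I_B = 50×0.0146 = 0.731 mA.
V_CE = V_CC − I_C·R_C = 9.2 − 0.731×3.9 = 6.35 V > V_CE(sat), so the active-region assumption holds.

active; I_C ≈ 0.73 mA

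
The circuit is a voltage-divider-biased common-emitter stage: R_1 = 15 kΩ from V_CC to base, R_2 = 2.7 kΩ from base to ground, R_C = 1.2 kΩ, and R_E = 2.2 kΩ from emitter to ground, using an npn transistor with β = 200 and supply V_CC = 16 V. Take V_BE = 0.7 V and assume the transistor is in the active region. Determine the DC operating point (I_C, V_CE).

I_C ≈ 0.78 mA, V_CE ≈ 13 V

Thevenize the base divider: V_Th = V_CC·R_2/(R_1+R_2) = 16×2.7/17.7 = 2.44 V, R_Th = R_1‖R_2 = 2.29 kΩ.
Base-emitter loop: V_Th = I_B·R_Th + V_BE + (β+1)I_B·R_E, so I_B = (2.44 − 0.7) / (2.29 + 201×2.2) = 0.00392 mA.
I_C = β·I_B = 200×0.00392 = 0.783 mA, and I_E = (β+1)I_B = 0.787 mA.
V_CE = V_CC − I_C·R_C − I_E·R_E = 16 − 0.783×1.2 − 0.787×2.2 = 13.3 V.
V_CE = 13.3 V > 0.2 V confirms active-region operation.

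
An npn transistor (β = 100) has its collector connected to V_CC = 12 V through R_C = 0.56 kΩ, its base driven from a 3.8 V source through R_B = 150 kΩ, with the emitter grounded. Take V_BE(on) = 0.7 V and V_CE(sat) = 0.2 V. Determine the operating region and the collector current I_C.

active; I_C ≈ 2.1 mA

Assume active. Base-emitter loop: I_B = (V_BB − V_BE)/R_B = (3.8 − 0.7)/150 = 0.0207 mA.
I_C = β·I_B = 100×0.0207 = 2.07 mA.
V_CE = V_CC − I_C·R_C = 12 − 2.07×0.56 = 10.8 V > V_CE(sat), so the active-region assumption holds.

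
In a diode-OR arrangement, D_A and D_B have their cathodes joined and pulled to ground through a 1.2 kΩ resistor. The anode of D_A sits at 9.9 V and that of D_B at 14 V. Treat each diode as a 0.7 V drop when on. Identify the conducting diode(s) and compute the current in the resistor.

Assume both conduct. Then node N would need to be at both 9.9−0.7 = 9.2 V and 14−0.7 = 13.3 V, which is impossible.
Assume only D_B conducts: V_N = 14 − 0.7 = 13.3 V, so I_R = 13.3/1.2 = 11.1 mA.
Check D_A: its anode-to-cathode voltage is 9.9 − 13.3 = -3.4 V < 0.7 V, so it is off. The assumption is consistent.

Only D_B conducts; I_R ≈ 11 mA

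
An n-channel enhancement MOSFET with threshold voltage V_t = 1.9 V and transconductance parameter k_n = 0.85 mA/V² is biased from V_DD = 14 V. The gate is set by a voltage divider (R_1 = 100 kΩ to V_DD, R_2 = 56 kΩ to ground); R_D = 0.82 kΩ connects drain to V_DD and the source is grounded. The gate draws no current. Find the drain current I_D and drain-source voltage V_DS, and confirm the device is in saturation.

V_G = V_DD·R_2/(R_1+R_2) = 14×56/156 = 5.03 V. With the source grounded, V_GS = V_G = 5.03 V.
Assume saturation: I_D = (k_n/2)(V_GS − V_t)² = (0.85/2)×(5.03 − 1.9)² = 0.425×3.13² = 4.15 mA.
V_DS = V_DD − I_D·R_D = 14 − 4.15×0.82 = 10.6 V.
Saturation requires V_DS ≥ V_GS − V_t = 3.13 V; 10.6 ≥ 3.13 ✓.

I_D ≈ 4.2 mA, V_DS ≈ 11 V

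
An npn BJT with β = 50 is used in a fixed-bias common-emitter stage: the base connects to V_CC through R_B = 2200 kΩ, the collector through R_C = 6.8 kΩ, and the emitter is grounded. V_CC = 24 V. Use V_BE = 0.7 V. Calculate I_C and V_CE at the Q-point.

Base loop: V_CC = I_B·R_B + V_BE, so I_B = (24 − 0.7)/2200 kΩ = 0.0106 mA.
In the active region I_C = β·I_B = 50 × 0.0106 = 0.53 mA.
Collector loop: V_CE = V_CC − I_C·R_C = 24 − 0.53×6.8 = 20.4 V.
Since V_CE = 20.4 V > V_CE(sat) ≈ 0.2 V, the transistor is in the active region as assumed.

I_C ≈ 0.53 mA, V_CE ≈ 20 V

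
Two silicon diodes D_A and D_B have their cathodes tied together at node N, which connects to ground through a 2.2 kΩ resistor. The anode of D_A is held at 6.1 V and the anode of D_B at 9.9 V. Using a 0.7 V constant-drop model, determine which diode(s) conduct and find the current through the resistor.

Assume both conduct. Then node N would need to be at both 6.1−0.7 = 5.4 V and 9.9−0.7 = 9.2 V, which is impossible.
Assume only D_B conducts: V_N = 9.9 − 0.7 = 9.2 V, so I_R = 9.2/2.2 = 4.18 mA.
Check D_A: its anode-to-cathode voltage is 6.1 − 9.2 = -3.1 V < 0.7 V, so it is off. The assumption is consistent.

Only D_B conducts; I_R ≈ 4.2 mA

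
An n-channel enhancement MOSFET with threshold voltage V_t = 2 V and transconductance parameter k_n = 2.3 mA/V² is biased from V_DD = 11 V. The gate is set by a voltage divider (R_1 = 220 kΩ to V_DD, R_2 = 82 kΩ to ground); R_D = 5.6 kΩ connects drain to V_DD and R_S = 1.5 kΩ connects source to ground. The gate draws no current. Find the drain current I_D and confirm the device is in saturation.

V_G = V_DD·R_2/(R_1+R_2) = 11×82/302 = 2.99 V.
Assume saturation: I_D = (k_n/2)(V_GS − V_t)² with V_GS = V_G − I_D·R_S = 2.99 − 1.5·I_D.
Substituting gives 2.59·I_D² − 4.4·I_D + 1.12 = 0, with roots I_D = 0.311 or 1.39 mA.
The root I_D = 1.39 mA gives V_GS = 0.9 V ≤ V_t, so take I_D = 0.311 mA.
Then V_GS = 2.52 V and V_DS = V_DD − I_D(R_D+R_S) = 11 − 0.311×7.1 = 8.79 V.
Saturation requires V_DS ≥ V_GS − V_t = 0.52 V; 8.79 ≥ 0.52 ✓.

I_D ≈ 0.31 mA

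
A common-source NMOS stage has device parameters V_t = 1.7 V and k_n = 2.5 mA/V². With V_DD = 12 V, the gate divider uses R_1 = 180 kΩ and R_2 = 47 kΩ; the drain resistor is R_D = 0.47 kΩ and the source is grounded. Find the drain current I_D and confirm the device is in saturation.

V_G = V_DD·R_2/(R_1+R_2) = 12×47/227 = 2.48 V. With the source grounded, V_GS = V_G = 2.48 V.
Assume saturation: I_D = (k_n/2)(V_GS − V_t)² = (2.5/2)×(2.48 − 1.7)² = 1.25×0.785² = 0.769 mA.
V_DS = V_DD − I_D·R_D = 12 − 0.769×0.47 = 11.6 V.
Saturation requires V_DS ≥ V_GS − V_t = 0.785 V; 11.6 ≥ 0.785 ✓.

I_D ≈ 0.77 mA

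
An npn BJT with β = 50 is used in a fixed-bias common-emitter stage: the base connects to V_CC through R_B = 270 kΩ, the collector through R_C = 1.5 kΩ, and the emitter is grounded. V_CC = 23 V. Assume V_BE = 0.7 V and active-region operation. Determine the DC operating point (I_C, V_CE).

Base loop: V_CC = I_B·R_B + V_BE, so I_B = (23 − 0.7)/270 kΩ = 0.0826 mA.
In the active region I_C = β·I_B = 50 × 0.0826 = 4.13 mA.
Collector loop: V_CE = V_CC − I_C·R_C = 23 − 4.13×1.5 = 16.8 V.
Since V_CE = 16.8 V > V_CE(sat) ≈ 0.2 V, the transistor is in the active region as assumed.

I_C ≈ 4.1 mA, V_CE ≈ 17 V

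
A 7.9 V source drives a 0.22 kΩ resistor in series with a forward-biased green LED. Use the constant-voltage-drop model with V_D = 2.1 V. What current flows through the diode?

I ≈ 26 mA

KVL around the loop: 7.9 = V_D + I·R = 2.1 + I × 0.22 kΩ.
So I = (7.9 − 2.1) / 0.22 kΩ = 5.8 / 0.22 = 26.4 mA.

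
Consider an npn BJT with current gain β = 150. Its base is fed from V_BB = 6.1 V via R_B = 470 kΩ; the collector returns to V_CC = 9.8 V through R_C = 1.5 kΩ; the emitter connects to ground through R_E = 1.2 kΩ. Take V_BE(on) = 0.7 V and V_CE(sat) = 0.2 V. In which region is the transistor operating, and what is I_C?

active; I_C ≈ 1.2 mA

Assume active. Base-emitter loop: I_B = (V_BB − V_BE)/(R_B + (β+1)R_E) = (6.1 − 0.7)/(470 + 151×1.2) = 0.00829 mA.
I_C = β·I_B = 150×0.00829 = 1.24 mA.
V_CE = V_CC − I_C·R_C − I_E·R_E = 9.8 − 1.24×1.5 − 1.25×1.2 = 6.43 V > V_CE(sat), so the active-region assumption holds.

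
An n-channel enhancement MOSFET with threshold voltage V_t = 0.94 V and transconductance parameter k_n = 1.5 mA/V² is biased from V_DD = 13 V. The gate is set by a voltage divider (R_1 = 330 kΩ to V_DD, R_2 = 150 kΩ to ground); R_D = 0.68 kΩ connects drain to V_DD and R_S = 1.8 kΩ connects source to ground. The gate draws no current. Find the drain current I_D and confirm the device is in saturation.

V_G = V_DD·R_2/(R_1+R_2) = 13×150/480 = 4.06 V.
Assume saturation: I_D = (k_n/2)(V_GS − V_t)² with V_GS = V_G − I_D·R_S = 4.06 − 1.8·I_D.
Substituting gives 2.43·I_D² − 9.43·I_D + 7.31 = 0, with roots I_D = 1.07 or 2.81 mA.
The root I_D = 2.81 mA gives V_GS = -0.996 V ≤ V_t, so take I_D = 1.07 mA.
Then V_GS = 2.13 V and V_DS = V_DD − I_D(R_D+R_S) = 13 − 1.07×2.48 = 10.3 V.
Saturation requires V_DS ≥ V_GS − V_t = 1.19 V; 10.3 ≥ 1.19 ✓.

I_D ≈ 1.1 mA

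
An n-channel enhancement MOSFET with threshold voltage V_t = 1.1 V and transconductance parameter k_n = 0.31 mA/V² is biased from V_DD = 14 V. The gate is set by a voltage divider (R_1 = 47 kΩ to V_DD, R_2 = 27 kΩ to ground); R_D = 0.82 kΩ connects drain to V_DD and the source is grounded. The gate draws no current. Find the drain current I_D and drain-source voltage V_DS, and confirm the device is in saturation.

V_G = V_DD·R_2/(R_1+R_2) = 14×27/74 = 5.11 V. With the source grounded, V_GS = V_G = 5.11 V.
Assume saturation: I_D = (k_n/2)(V_GS − V_t)² = (0.31/2)×(5.11 − 1.1)² = 0.155×4.01² = 2.49 mA.
V_DS = V_DD − I_D·R_D = 14 − 2.49×0.82 = 12 V.
Saturation requires V_DS ≥ V_GS − V_t = 4.01 V; 12 ≥ 4.01 ✓.

I_D ≈ 2.5 mA, V_DS ≈ 12 V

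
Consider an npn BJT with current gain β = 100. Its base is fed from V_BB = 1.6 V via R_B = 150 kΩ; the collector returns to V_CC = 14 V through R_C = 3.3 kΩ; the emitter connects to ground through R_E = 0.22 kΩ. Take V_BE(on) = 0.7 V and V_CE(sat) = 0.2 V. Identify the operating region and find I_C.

Assume active. Base-emitter loop: I_B = (V_BB − V_BE)/(R_B + (β+1)R_E) = (1.6 − 0.7)/(150 + 101×0.22) = 0.00523 mA.
I_C = β·I_B = 100×0.00523 = 0.523 mA.
V_CE = V_CC − I_C·R_C − I_E·R_E = 14 − 0.523×3.3 − 0.528×0.22 = 12.2 V > V_CE(sat), so the active-region assumption holds.

active; I_C ≈ 0.52 mA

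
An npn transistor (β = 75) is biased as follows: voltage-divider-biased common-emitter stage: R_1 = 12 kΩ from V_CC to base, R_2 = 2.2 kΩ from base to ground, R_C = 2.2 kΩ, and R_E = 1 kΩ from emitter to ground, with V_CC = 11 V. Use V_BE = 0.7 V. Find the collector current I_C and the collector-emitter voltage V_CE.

Thevenize the base divider: V_Th = V_CC·R_2/(R_1+R_2) = 11×2.2/14.2 = 1.7 V, R_Th = R_1‖R_2 = 1.86 kΩ.
Base-emitter loop: V_Th = I_B·R_Th + V_BE + (β+1)I_B·R_E, so I_B = (1.7 − 0.7) / (1.86 + 76×1) = 0.0129 mA.
I_C = β·I_B = 75×0.0129 = 0.967 mA, and I_E = (β+1)I_B = 0.98 mA.
V_CE = V_CC − I_C·R_C − I_E·R_E = 11 − 0.967×2.2 − 0.98×1 = 7.89 V.
V_CE = 7.89 V > 0.2 V confirms active-region operation.

I_C ≈ 0.97 mA, V_CE ≈ 7.9 V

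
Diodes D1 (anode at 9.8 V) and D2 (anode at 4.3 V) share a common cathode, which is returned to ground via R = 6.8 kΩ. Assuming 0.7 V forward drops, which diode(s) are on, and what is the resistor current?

Assume both conduct. Then node N would need to be at both 9.8−0.7 = 9.1 V and 4.3−0.7 = 3.6 V, which is impossible.
Assume only D1 conducts: V_N = 9.8 − 0.7 = 9.1 V, so I_R = 9.1/6.8 = 1.34 mA.
Check D2: its anode-to-cathode voltage is 4.3 − 9.1 = -4.8 V < 0.7 V, so it is off. The assumption is consistent.

Only D1 conducts; I_R ≈ 1.3 mA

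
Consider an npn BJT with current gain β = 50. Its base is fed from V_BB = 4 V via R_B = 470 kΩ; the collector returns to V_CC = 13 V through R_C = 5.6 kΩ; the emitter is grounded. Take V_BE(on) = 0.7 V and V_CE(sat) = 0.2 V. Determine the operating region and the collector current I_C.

active; I_C ≈ 0.35 mA

Assume active. Base-emitter loop: I_B = (V_BB − V_BE)/R_B = (4 − 0.7)/470 = 0.00702 mA.
I_C = β·I_B = 50×0.00702 = 0.351 mA.
V_CE = V_CC − I_C·R_C = 13 − 0.351×5.6 = 11 V > V_CE(sat), so the active-region assumption holds.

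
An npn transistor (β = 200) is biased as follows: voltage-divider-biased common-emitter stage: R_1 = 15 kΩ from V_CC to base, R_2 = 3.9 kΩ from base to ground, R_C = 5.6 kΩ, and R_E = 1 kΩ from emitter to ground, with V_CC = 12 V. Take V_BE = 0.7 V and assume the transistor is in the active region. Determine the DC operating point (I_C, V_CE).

I_C ≈ 1.7 mA, V_CE ≈ 0.5 V

Thevenize the base divider: V_Th = V_CC·R_2/(R_1+R_2) = 12×3.9/18.9 = 2.48 V, R_Th = R_1‖R_2 = 3.1 kΩ.
Base-emitter loop: V_Th = I_B·R_Th + V_BE + (β+1)I_B·R_E, so I_B = (2.48 − 0.7) / (3.1 + 201×1) = 0.0087 mA.
I_C = β·I_B = 200×0.0087 = 1.74 mA, and I_E = (β+1)I_B = 1.75 mA.
V_CE = V_CC − I_C·R_C − I_E·R_E = 12 − 1.74×5.6 − 1.75×1 = 0.504 V.
V_CE = 0.504 V > 0.2 V confirms active-region operation.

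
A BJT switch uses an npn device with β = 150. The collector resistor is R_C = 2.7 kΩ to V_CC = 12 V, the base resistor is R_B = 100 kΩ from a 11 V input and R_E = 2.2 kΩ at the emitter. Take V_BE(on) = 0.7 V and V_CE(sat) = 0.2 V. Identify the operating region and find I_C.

Assume active: I_B = (11 − 0.7)/(100 + 151×2.2) = 0.0238 mA, I_C = β·I_B = 3.57 mA.
Then V_CE = 12 − 3.57×2.7 − 3.6×2.2 = -5.57 V < 0.2 V — the active assumption fails.
Re-solve with V_CE = 0.2 V. KCL at the emitter: V_E/R_E = (V_BB−0.7−V_E)/R_B + (V_CC−0.2−V_E)/R_C, giving V_E = 5.36 V.
I_C = (V_CC − 0.2 − V_E)/R_C = (11.8 − 5.36)/2.7 = 2.39 mA.
Check: I_B = (10.3 − 5.36)/100 = 0.0494 mA, and β·I_B = 7.41 mA > I_C, confirming saturation.

saturation; I_C ≈ 2.4 mA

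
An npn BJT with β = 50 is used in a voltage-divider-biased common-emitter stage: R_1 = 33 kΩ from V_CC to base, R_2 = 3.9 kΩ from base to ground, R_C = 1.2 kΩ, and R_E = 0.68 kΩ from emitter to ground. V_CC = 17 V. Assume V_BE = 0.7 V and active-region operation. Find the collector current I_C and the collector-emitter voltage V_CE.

I_C ≈ 1.4 mA, V_CE ≈ 14 V

Thevenize the base divider: V_Th = V_CC·R_2/(R_1+R_2) = 17×3.9/36.9 = 1.8 V, R_Th = R_1‖R_2 = 3.49 kΩ.
Base-emitter loop: V_Th = I_B·R_Th + V_BE + (β+1)I_B·R_E, so I_B = (1.8 − 0.7) / (3.49 + 51×0.68) = 0.0287 mA.
I_C = β·I_B = 50×0.0287 = 1.44 mA, and I_E = (β+1)I_B = 1.47 mA.
V_CE = V_CC − I_C·R_C − I_E·R_E = 17 − 1.44×1.2 − 1.47×0.68 = 14.3 V.
V_CE = 14.3 V > 0.2 V confirms active-region operation.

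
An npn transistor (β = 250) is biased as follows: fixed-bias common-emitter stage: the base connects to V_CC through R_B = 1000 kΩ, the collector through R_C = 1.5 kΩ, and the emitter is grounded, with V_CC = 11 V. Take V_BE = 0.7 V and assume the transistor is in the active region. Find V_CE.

V_CE ≈ 7.1 V

Base loop: V_CC = I_B·R_B + V_BE, so I_B = (11 − 0.7)/1000 kΩ = 0.0103 mA.
In the active region I_C = β·I_B = 250 × 0.0103 = 2.58 mA.
Collector loop: V_CE = V_CC − I_C·R_C = 11 − 2.58×1.5 = 7.14 V.
Since V_CE = 7.14 V > V_CE(sat) ≈ 0.2 V, the transistor is in the active region as assumed.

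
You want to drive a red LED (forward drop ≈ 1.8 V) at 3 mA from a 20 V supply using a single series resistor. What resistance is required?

R ≈ 6.1 kΩ

The resistor drops V_S − V_D = 20 − 1.8 = 18.2 V at 3 mA.
R = 18.2 V / 3 mA = 6.07 kΩ.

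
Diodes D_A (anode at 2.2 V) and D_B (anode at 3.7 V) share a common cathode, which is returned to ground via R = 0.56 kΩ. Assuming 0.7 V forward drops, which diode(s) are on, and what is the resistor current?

Only D_B conducts; I_R ≈ 5.4 mA

Assume both conduct. Then node N would need to be at both 2.2−0.7 = 1.5 V and 3.7−0.7 = 3 V, which is impossible.
Assume only D_B conducts: V_N = 3.7 − 0.7 = 3 V, so I_R = 3/0.56 = 5.36 mA.
Check D_A: its anode-to-cathode voltage is 2.2 − 3 = -0.8 V < 0.7 V, so it is off. The assumption is consistent.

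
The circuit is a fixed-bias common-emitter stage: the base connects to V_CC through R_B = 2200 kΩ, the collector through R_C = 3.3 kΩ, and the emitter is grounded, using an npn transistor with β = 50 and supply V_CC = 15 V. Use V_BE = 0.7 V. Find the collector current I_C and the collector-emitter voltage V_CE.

Base loop: V_CC = I_B·R_B + V_BE, so I_B = (15 − 0.7)/2200 kΩ = 0.0065 mA.
In the active region I_C = β·I_B = 50 × 0.0065 = 0.325 mA.
Collector loop: V_CE = V_CC − I_C·R_C = 15 − 0.325×3.3 = 13.9 V.
Since V_CE = 13.9 V > V_CE(sat) ≈ 0.2 V, the transistor is in the active region as assumed.

I_C ≈ 0.33 mA, V_CE ≈ 14 V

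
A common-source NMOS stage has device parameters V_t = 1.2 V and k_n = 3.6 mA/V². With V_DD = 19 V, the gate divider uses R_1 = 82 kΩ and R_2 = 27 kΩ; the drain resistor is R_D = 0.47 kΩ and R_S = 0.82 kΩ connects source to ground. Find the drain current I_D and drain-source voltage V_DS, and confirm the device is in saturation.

V_G = V_DD·R_2/(R_1+R_2) = 19×27/109 = 4.71 V.
Assume saturation: I_D = (k_n/2)(V_GS − V_t)² with V_GS = V_G − I_D·R_S = 4.71 − 0.82·I_D.
Substituting gives 1.21·I_D² − 11.4·I_D + 22.1 = 0, with roots I_D = 2.76 or 6.61 mA.
The root I_D = 6.61 mA gives V_GS = -0.717 V ≤ V_t, so take I_D = 2.76 mA.
Then V_GS = 2.44 V and V_DS = V_DD − I_D(R_D+R_S) = 19 − 2.76×1.29 = 15.4 V.
Saturation requires V_DS ≥ V_GS − V_t = 1.24 V; 15.4 ≥ 1.24 ✓.

I_D ≈ 2.8 mA, V_DS ≈ 15 V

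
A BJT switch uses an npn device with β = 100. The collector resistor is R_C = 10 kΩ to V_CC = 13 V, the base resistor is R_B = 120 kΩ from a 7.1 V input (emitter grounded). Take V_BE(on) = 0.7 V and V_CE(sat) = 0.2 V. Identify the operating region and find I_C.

Assume active: I_B = (7.1 − 0.7)/120 = 0.0533 mA, giving I_C = β·I_B = 5.33 mA.
But then V_CE = 13 − 5.33×10 = -40.3 V < V_CE(sat) = 0.2 V — impossible in the active region.
So the transistor is saturated. With V_CE = 0.2 V, I_C = (V_CC − 0.2)/R_C = 12.8/10 = 1.28 mA.
Check: β·I_B = 5.33 mA > I_C = 1.28 mA, confirming saturation.

saturation; I_C ≈ 1.3 mA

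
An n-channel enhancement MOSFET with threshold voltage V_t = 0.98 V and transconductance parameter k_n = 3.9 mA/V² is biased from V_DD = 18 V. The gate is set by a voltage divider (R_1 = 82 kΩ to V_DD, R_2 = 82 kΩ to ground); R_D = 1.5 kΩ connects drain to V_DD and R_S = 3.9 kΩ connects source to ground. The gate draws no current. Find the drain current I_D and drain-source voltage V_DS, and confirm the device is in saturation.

V_G = V_DD·R_2/(R_1+R_2) = 18×82/164 = 9 V.
Assume saturation: I_D = (k_n/2)(V_GS − V_t)² with V_GS = V_G − I_D·R_S = 9 − 3.9·I_D.
Substituting gives 29.7·I_D² − 123·I_D + 125 = 0, with roots I_D = 1.81 or 2.34 mA.
The root I_D = 2.34 mA gives V_GS = -0.115 V ≤ V_t, so take I_D = 1.81 mA.
Then V_GS = 1.94 V and V_DS = V_DD − I_D(R_D+R_S) = 18 − 1.81×5.4 = 8.23 V.
Saturation requires V_DS ≥ V_GS − V_t = 0.963 V; 8.23 ≥ 0.963 ✓.

I_D ≈ 1.8 mA, V_DS ≈ 8.2 V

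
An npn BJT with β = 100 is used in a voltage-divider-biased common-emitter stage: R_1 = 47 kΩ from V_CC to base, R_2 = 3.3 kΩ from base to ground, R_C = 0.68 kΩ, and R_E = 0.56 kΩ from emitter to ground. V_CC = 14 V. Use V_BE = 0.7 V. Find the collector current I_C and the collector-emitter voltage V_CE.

Thevenize the base divider: V_Th = V_CC·R_2/(R_1+R_2) = 14×3.3/50.3 = 0.918 V, R_Th = R_1‖R_2 = 3.08 kΩ.
Base-emitter loop: V_Th = I_B·R_Th + V_BE + (β+1)I_B·R_E, so I_B = (0.918 − 0.7) / (3.08 + 101×0.56) = 0.00366 mA.
I_C = β·I_B = 100×0.00366 = 0.366 mA, and I_E = (β+1)I_B = 0.37 mA.
V_CE = V_CC − I_C·R_C − I_E·R_E = 14 − 0.366×0.68 − 0.37×0.56 = 13.5 V.
V_CE = 13.5 V > 0.2 V confirms active-region operation.

I_C ≈ 0.37 mA, V_CE ≈ 14 V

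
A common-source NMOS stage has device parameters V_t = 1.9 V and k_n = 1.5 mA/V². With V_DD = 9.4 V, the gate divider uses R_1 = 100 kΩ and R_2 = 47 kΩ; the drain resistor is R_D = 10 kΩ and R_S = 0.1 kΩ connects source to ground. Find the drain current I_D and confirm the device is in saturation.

V_G = V_DD·R_2/(R_1+R_2) = 9.4×47/147 = 3.01 V.
Assume saturation: I_D = (k_n/2)(V_GS − V_t)² with V_GS = V_G − I_D·R_S = 3.01 − 0.1·I_D.
Substituting gives 0.0075·I_D² − 1.17·I_D + 0.917 = 0, with roots I_D = 0.79 or 155 mA.
The root I_D = 155 mA gives V_GS = -12.5 V ≤ V_t, so take I_D = 0.79 mA.
Then V_GS = 2.93 V and V_DS = V_DD − I_D(R_D+R_S) = 9.4 − 0.79×10.1 = 1.42 V.
Saturation requires V_DS ≥ V_GS − V_t = 1.03 V; 1.42 ≥ 1.03 ✓.

I_D ≈ 0.79 mA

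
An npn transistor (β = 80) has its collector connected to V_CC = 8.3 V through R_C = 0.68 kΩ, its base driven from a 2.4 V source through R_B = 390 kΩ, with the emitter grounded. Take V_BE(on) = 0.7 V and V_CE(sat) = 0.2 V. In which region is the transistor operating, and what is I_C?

Assume active. Base-emitter loop: I_B = (V_BB − V_BE)/R_B = (2.4 − 0.7)/390 = 0.00436 mA.
I_C = β·I_B = 80×0.00436 = 0.349 mA.
V_CE = V_CC − I_C·R_C = 8.3 − 0.349×0.68 = 8.06 V > V_CE(sat), so the active-region assumption holds.

active; I_C ≈ 0.35 mA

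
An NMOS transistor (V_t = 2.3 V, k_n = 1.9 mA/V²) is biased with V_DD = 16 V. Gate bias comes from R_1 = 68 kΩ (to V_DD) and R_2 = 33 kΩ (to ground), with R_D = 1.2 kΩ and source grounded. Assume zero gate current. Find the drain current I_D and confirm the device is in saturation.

V_G = V_DD·R_2/(R_1+R_2) = 16×33/101 = 5.23 V. With the source grounded, V_GS = V_G = 5.23 V.
Assume saturation: I_D = (k_n/2)(V_GS − V_t)² = (1.9/2)×(5.23 − 2.3)² = 0.95×2.93² = 8.14 mA.
V_DS = V_DD − I_D·R_D = 16 − 8.14×1.2 = 6.23 V.
Saturation requires V_DS ≥ V_GS − V_t = 2.93 V; 6.23 ≥ 2.93 ✓.

I_D ≈ 8.1 mA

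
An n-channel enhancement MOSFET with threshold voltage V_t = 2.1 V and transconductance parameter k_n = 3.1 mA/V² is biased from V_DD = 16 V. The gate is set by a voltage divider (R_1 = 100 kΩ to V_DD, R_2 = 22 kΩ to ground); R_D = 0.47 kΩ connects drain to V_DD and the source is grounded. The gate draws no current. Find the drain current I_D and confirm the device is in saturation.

V_G = V_DD·R_2/(R_1+R_2) = 16×22/122 = 2.89 V. With the source grounded, V_GS = V_G = 2.89 V.
Assume saturation: I_D = (k_n/2)(V_GS − V_t)² = (3.1/2)×(2.89 − 2.1)² = 1.55×0.785² = 0.956 mA.
V_DS = V_DD − I_D·R_D = 16 − 0.956×0.47 = 15.6 V.
Saturation requires V_DS ≥ V_GS − V_t = 0.785 V; 15.6 ≥ 0.785 ✓.

I_D ≈ 0.96 mA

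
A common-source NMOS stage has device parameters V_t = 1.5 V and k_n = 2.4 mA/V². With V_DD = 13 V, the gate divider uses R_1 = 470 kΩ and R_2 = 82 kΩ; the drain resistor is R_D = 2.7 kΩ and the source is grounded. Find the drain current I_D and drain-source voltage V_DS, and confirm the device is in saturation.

V_G = V_DD·R_2/(R_1+R_2) = 13×82/552 = 1.93 V. With the source grounded, V_GS = V_G = 1.93 V.
Assume saturation: I_D = (k_n/2)(V_GS − V_t)² = (2.4/2)×(1.93 − 1.5)² = 1.2×0.431² = 0.223 mA.
V_DS = V_DD − I_D·R_D = 13 − 0.223×2.7 = 12.4 V.
Saturation requires V_DS ≥ V_GS − V_t = 0.431 V; 12.4 ≥ 0.431 ✓.

I_D ≈ 0.22 mA, V_DS ≈ 12 V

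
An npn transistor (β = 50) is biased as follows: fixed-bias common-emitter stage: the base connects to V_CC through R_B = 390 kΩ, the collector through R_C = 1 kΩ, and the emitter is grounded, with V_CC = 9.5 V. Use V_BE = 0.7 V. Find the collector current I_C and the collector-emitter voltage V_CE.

I_C ≈ 1.1 mA, V_CE ≈ 8.4 V

Base loop: V_CC = I_B·R_B + V_BE, so I_B = (9.5 − 0.7)/390 kΩ = 0.0226 mA.
In the active region I_C = β·I_B = 50 × 0.0226 = 1.13 mA.
Collector loop: V_CE = V_CC − I_C·R_C = 9.5 − 1.13×1 = 8.37 V.
Since V_CE = 8.37 V > V_CE(sat) ≈ 0.2 V, the transistor is in the active region as assumed.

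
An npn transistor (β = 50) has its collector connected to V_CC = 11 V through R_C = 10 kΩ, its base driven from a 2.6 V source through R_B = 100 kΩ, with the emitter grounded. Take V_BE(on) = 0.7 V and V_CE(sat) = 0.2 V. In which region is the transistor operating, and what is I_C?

Assume active. Base-emitter loop: I_B = (V_BB − V_BE)/R_B = (2.6 − 0.7)/100 = 0.019 mA.
I_C = β·I_B = 50×0.019 = 0.95 mA.
V_CE = V_CC − I_C·R_C = 11 − 0.95×10 = 1.5 V > V_CE(sat), so the active-region assumption holds.

active; I_C ≈ 0.95 mA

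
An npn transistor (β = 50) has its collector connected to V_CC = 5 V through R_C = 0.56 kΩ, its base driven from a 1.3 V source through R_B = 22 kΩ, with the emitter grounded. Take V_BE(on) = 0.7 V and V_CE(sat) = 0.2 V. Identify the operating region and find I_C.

active; I_C ≈ 1.4 mA

Assume active. Base-emitter loop: I_B = (V_BB − V_BE)/R_B = (1.3 − 0.7)/22 = 0.0273 mA.
I_C = β·I_B = 50×0.0273 = 1.36 mA.
V_CE = V_CC − I_C·R_C = 5 − 1.36×0.56 = 4.24 V > V_CE(sat), so the active-region assumption holds.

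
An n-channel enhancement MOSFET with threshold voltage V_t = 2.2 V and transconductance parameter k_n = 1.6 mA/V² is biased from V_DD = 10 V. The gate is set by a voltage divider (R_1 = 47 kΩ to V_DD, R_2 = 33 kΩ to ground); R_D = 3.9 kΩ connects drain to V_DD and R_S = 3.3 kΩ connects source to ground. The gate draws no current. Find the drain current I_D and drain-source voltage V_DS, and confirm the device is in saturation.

V_G = V_DD·R_2/(R_1+R_2) = 10×33/80 = 4.12 V.
Assume saturation: I_D = (k_n/2)(V_GS − V_t)² with V_GS = V_G − I_D·R_S = 4.12 − 3.3·I_D.
Substituting gives 8.71·I_D² − 11.2·I_D + 2.96 = 0, with roots I_D = 0.376 or 0.906 mA.
The root I_D = 0.906 mA gives V_GS = 1.14 V ≤ V_t, so take I_D = 0.376 mA.
Then V_GS = 2.89 V and V_DS = V_DD − I_D(R_D+R_S) = 10 − 0.376×7.2 = 7.3 V.
Saturation requires V_DS ≥ V_GS − V_t = 0.685 V; 7.3 ≥ 0.685 ✓.

I_D ≈ 0.38 mA, V_DS ≈ 7.3 V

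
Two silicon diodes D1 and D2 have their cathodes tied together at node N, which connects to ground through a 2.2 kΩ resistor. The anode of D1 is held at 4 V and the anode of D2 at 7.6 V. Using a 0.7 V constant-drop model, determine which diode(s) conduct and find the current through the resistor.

Only D2 conducts; I_R ≈ 3.1 mA

Assume both conduct. Then node N would need to be at both 4−0.7 = 3.3 V and 7.6−0.7 = 6.9 V, which is impossible.
Assume only D2 conducts: V_N = 7.6 − 0.7 = 6.9 V, so I_R = 6.9/2.2 = 3.14 mA.
Check D1: its anode-to-cathode voltage is 4 − 6.9 = -2.9 V < 0.7 V, so it is off. The assumption is consistent.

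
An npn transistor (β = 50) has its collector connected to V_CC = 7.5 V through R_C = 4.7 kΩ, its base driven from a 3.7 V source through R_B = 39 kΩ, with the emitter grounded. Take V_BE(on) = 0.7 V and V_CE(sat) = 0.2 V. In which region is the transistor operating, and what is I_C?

saturation; I_C ≈ 1.6 mA

Assume active: I_B = (3.7 − 0.7)/39 = 0.0769 mA, giving I_C = β·I_B = 3.85 mA.
But then V_CE = 7.5 − 3.85×4.7 = -10.6 V < V_CE(sat) = 0.2 V — impossible in the active region.
So the transistor is saturated. With V_CE = 0.2 V, I_C = (V_CC − 0.2)/R_C = 7.3/4.7 = 1.55 mA.
Check: β·I_B = 3.85 mA > I_C = 1.55 mA, confirming saturation.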